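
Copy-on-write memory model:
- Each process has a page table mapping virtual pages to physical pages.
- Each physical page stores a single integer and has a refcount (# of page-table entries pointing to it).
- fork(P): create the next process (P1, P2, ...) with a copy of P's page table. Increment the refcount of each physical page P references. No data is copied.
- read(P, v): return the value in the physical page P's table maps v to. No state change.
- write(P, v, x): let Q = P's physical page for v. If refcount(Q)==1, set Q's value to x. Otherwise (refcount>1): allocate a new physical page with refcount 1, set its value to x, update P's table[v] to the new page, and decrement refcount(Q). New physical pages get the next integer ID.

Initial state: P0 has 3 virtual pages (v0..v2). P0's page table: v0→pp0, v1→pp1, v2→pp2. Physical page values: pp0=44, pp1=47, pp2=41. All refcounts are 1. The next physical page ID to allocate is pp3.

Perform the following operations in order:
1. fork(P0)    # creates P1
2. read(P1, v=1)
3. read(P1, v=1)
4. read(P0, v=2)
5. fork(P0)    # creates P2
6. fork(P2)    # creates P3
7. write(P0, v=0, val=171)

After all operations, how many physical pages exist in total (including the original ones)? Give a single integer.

Op 1: fork(P0) -> P1. 3 ppages; refcounts: pp0:2 pp1:2 pp2:2
Op 2: read(P1, v1) -> 47. No state change.
Op 3: read(P1, v1) -> 47. No state change.
Op 4: read(P0, v2) -> 41. No state change.
Op 5: fork(P0) -> P2. 3 ppages; refcounts: pp0:3 pp1:3 pp2:3
Op 6: fork(P2) -> P3. 3 ppages; refcounts: pp0:4 pp1:4 pp2:4
Op 7: write(P0, v0, 171). refcount(pp0)=4>1 -> COPY to pp3. 4 ppages; refcounts: pp0:3 pp1:4 pp2:4 pp3:1

Answer: 4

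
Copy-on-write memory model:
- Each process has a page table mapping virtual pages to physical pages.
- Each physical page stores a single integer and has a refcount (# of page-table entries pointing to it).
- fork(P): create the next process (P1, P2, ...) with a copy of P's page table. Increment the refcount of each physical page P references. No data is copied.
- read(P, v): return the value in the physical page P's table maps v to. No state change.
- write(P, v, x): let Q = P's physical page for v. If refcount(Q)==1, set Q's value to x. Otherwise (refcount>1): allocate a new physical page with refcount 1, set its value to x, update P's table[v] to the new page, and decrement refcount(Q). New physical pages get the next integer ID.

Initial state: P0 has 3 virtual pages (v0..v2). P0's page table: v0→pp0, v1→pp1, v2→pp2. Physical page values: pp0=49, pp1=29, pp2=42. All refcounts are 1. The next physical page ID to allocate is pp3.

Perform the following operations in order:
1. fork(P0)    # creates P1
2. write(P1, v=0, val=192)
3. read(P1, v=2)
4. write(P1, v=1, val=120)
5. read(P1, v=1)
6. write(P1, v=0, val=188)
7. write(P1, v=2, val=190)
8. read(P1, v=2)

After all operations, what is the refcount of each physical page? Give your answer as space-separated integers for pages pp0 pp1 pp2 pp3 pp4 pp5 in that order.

Answer: 1 1 1 1 1 1

Derivation:
Op 1: fork(P0) -> P1. 3 ppages; refcounts: pp0:2 pp1:2 pp2:2
Op 2: write(P1, v0, 192). refcount(pp0)=2>1 -> COPY to pp3. 4 ppages; refcounts: pp0:1 pp1:2 pp2:2 pp3:1
Op 3: read(P1, v2) -> 42. No state change.
Op 4: write(P1, v1, 120). refcount(pp1)=2>1 -> COPY to pp4. 5 ppages; refcounts: pp0:1 pp1:1 pp2:2 pp3:1 pp4:1
Op 5: read(P1, v1) -> 120. No state change.
Op 6: write(P1, v0, 188). refcount(pp3)=1 -> write in place. 5 ppages; refcounts: pp0:1 pp1:1 pp2:2 pp3:1 pp4:1
Op 7: write(P1, v2, 190). refcount(pp2)=2>1 -> COPY to pp5. 6 ppages; refcounts: pp0:1 pp1:1 pp2:1 pp3:1 pp4:1 pp5:1
Op 8: read(P1, v2) -> 190. No state change.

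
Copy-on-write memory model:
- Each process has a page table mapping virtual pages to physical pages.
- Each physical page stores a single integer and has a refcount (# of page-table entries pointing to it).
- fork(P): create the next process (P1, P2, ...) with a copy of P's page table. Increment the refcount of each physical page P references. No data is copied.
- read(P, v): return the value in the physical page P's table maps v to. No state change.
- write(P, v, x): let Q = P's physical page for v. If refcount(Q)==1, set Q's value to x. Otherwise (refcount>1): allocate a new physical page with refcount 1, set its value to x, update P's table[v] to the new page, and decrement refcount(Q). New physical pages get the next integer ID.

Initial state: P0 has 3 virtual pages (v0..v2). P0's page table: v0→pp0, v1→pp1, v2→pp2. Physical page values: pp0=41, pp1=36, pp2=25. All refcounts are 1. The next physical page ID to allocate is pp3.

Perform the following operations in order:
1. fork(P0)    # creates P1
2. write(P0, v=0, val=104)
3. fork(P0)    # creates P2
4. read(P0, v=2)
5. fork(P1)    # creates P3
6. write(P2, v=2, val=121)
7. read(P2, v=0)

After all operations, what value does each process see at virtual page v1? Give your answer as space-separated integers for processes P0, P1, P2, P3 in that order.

Op 1: fork(P0) -> P1. 3 ppages; refcounts: pp0:2 pp1:2 pp2:2
Op 2: write(P0, v0, 104). refcount(pp0)=2>1 -> COPY to pp3. 4 ppages; refcounts: pp0:1 pp1:2 pp2:2 pp3:1
Op 3: fork(P0) -> P2. 4 ppages; refcounts: pp0:1 pp1:3 pp2:3 pp3:2
Op 4: read(P0, v2) -> 25. No state change.
Op 5: fork(P1) -> P3. 4 ppages; refcounts: pp0:2 pp1:4 pp2:4 pp3:2
Op 6: write(P2, v2, 121). refcount(pp2)=4>1 -> COPY to pp4. 5 ppages; refcounts: pp0:2 pp1:4 pp2:3 pp3:2 pp4:1
Op 7: read(P2, v0) -> 104. No state change.
P0: v1 -> pp1 = 36
P1: v1 -> pp1 = 36
P2: v1 -> pp1 = 36
P3: v1 -> pp1 = 36

Answer: 36 36 36 36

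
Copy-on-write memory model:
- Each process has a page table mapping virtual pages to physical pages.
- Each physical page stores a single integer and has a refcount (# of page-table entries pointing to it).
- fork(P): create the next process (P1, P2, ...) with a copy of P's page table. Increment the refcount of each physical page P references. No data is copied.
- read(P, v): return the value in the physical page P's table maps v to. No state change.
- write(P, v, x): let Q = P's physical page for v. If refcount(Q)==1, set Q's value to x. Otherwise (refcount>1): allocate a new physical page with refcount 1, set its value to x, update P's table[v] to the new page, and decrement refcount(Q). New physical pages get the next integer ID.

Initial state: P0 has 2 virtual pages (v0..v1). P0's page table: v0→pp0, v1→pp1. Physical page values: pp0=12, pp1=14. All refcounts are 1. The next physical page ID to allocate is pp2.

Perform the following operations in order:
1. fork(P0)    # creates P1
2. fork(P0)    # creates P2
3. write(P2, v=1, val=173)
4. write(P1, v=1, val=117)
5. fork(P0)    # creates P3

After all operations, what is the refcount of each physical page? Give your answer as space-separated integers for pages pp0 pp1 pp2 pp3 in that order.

Op 1: fork(P0) -> P1. 2 ppages; refcounts: pp0:2 pp1:2
Op 2: fork(P0) -> P2. 2 ppages; refcounts: pp0:3 pp1:3
Op 3: write(P2, v1, 173). refcount(pp1)=3>1 -> COPY to pp2. 3 ppages; refcounts: pp0:3 pp1:2 pp2:1
Op 4: write(P1, v1, 117). refcount(pp1)=2>1 -> COPY to pp3. 4 ppages; refcounts: pp0:3 pp1:1 pp2:1 pp3:1
Op 5: fork(P0) -> P3. 4 ppages; refcounts: pp0:4 pp1:2 pp2:1 pp3:1

Answer: 4 2 1 1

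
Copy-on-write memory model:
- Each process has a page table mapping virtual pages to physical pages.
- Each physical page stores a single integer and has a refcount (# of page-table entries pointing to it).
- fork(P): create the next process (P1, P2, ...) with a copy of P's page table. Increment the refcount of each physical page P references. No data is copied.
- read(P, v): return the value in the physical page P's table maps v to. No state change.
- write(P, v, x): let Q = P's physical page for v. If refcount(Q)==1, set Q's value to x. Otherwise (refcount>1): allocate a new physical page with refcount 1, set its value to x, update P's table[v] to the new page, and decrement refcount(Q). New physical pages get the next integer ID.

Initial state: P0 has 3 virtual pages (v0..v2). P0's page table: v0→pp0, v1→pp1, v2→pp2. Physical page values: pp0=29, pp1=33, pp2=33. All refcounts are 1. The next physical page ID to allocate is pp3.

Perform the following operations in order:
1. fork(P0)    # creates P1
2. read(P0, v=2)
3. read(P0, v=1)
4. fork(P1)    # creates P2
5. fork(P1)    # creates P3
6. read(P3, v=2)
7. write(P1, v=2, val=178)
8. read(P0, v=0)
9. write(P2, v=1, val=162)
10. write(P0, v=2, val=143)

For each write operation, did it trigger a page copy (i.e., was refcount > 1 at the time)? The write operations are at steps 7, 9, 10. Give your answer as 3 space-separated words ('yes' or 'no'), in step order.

Op 1: fork(P0) -> P1. 3 ppages; refcounts: pp0:2 pp1:2 pp2:2
Op 2: read(P0, v2) -> 33. No state change.
Op 3: read(P0, v1) -> 33. No state change.
Op 4: fork(P1) -> P2. 3 ppages; refcounts: pp0:3 pp1:3 pp2:3
Op 5: fork(P1) -> P3. 3 ppages; refcounts: pp0:4 pp1:4 pp2:4
Op 6: read(P3, v2) -> 33. No state change.
Op 7: write(P1, v2, 178). refcount(pp2)=4>1 -> COPY to pp3. 4 ppages; refcounts: pp0:4 pp1:4 pp2:3 pp3:1
Op 8: read(P0, v0) -> 29. No state change.
Op 9: write(P2, v1, 162). refcount(pp1)=4>1 -> COPY to pp4. 5 ppages; refcounts: pp0:4 pp1:3 pp2:3 pp3:1 pp4:1
Op 10: write(P0, v2, 143). refcount(pp2)=3>1 -> COPY to pp5. 6 ppages; refcounts: pp0:4 pp1:3 pp2:2 pp3:1 pp4:1 pp5:1

yes yes yes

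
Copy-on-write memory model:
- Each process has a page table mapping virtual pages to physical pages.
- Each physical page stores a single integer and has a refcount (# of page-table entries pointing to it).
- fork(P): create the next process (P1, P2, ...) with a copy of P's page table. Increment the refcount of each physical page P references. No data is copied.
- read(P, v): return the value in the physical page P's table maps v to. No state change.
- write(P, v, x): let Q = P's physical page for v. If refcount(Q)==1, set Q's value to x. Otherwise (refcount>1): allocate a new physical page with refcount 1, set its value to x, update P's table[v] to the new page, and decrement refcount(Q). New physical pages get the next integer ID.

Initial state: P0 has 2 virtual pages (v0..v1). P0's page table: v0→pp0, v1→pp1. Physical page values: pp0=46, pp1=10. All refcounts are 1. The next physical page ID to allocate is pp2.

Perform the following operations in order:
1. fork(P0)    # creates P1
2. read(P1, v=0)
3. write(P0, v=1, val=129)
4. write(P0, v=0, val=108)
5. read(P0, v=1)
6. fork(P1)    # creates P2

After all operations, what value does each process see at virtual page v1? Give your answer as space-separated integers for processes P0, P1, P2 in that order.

Answer: 129 10 10

Derivation:
Op 1: fork(P0) -> P1. 2 ppages; refcounts: pp0:2 pp1:2
Op 2: read(P1, v0) -> 46. No state change.
Op 3: write(P0, v1, 129). refcount(pp1)=2>1 -> COPY to pp2. 3 ppages; refcounts: pp0:2 pp1:1 pp2:1
Op 4: write(P0, v0, 108). refcount(pp0)=2>1 -> COPY to pp3. 4 ppages; refcounts: pp0:1 pp1:1 pp2:1 pp3:1
Op 5: read(P0, v1) -> 129. No state change.
Op 6: fork(P1) -> P2. 4 ppages; refcounts: pp0:2 pp1:2 pp2:1 pp3:1
P0: v1 -> pp2 = 129
P1: v1 -> pp1 = 10
P2: v1 -> pp1 = 10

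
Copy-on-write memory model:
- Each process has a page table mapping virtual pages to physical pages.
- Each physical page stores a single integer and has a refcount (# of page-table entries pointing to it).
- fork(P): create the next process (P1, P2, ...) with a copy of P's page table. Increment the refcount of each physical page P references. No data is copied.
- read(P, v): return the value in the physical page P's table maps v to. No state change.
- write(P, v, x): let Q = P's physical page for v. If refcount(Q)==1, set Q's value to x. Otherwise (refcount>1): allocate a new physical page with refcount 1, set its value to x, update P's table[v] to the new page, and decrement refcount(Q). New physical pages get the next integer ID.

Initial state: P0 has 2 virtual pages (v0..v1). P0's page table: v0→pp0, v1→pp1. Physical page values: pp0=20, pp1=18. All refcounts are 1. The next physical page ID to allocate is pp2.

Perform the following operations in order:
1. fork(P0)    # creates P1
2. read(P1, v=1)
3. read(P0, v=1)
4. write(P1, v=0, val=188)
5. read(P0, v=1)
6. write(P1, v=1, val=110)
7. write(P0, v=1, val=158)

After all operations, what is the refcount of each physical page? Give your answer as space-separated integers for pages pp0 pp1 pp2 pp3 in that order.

Answer: 1 1 1 1

Derivation:
Op 1: fork(P0) -> P1. 2 ppages; refcounts: pp0:2 pp1:2
Op 2: read(P1, v1) -> 18. No state change.
Op 3: read(P0, v1) -> 18. No state change.
Op 4: write(P1, v0, 188). refcount(pp0)=2>1 -> COPY to pp2. 3 ppages; refcounts: pp0:1 pp1:2 pp2:1
Op 5: read(P0, v1) -> 18. No state change.
Op 6: write(P1, v1, 110). refcount(pp1)=2>1 -> COPY to pp3. 4 ppages; refcounts: pp0:1 pp1:1 pp2:1 pp3:1
Op 7: write(P0, v1, 158). refcount(pp1)=1 -> write in place. 4 ppages; refcounts: pp0:1 pp1:1 pp2:1 pp3:1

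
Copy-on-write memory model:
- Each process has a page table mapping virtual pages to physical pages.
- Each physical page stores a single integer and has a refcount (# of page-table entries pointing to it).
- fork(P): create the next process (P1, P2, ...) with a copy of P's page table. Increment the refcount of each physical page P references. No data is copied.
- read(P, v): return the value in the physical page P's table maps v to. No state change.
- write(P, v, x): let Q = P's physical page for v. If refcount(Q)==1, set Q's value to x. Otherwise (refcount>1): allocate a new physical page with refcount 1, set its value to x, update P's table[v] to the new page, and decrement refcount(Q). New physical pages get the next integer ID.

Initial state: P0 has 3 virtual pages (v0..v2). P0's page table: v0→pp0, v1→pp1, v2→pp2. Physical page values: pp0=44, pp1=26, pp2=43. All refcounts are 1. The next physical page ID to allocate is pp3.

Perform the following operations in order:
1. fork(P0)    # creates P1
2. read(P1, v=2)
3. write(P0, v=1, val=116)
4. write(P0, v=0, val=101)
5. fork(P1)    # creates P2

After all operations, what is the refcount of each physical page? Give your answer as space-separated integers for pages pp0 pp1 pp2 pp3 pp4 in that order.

Op 1: fork(P0) -> P1. 3 ppages; refcounts: pp0:2 pp1:2 pp2:2
Op 2: read(P1, v2) -> 43. No state change.
Op 3: write(P0, v1, 116). refcount(pp1)=2>1 -> COPY to pp3. 4 ppages; refcounts: pp0:2 pp1:1 pp2:2 pp3:1
Op 4: write(P0, v0, 101). refcount(pp0)=2>1 -> COPY to pp4. 5 ppages; refcounts: pp0:1 pp1:1 pp2:2 pp3:1 pp4:1
Op 5: fork(P1) -> P2. 5 ppages; refcounts: pp0:2 pp1:2 pp2:3 pp3:1 pp4:1

Answer: 2 2 3 1 1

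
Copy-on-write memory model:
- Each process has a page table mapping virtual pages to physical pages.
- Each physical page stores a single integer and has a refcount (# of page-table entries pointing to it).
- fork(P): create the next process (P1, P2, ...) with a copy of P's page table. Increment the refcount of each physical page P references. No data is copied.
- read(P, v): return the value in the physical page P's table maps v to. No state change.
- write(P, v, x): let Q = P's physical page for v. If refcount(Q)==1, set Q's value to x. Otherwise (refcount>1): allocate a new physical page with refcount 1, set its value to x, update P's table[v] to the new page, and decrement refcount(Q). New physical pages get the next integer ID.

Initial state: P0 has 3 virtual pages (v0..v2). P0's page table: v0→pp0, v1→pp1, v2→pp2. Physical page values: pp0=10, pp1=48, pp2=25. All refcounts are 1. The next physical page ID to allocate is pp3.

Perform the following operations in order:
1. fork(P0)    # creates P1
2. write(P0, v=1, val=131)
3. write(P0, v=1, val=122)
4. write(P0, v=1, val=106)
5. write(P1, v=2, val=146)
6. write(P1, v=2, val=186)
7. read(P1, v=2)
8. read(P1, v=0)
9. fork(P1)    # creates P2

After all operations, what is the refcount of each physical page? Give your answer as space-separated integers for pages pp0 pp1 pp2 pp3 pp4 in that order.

Answer: 3 2 1 1 2

Derivation:
Op 1: fork(P0) -> P1. 3 ppages; refcounts: pp0:2 pp1:2 pp2:2
Op 2: write(P0, v1, 131). refcount(pp1)=2>1 -> COPY to pp3. 4 ppages; refcounts: pp0:2 pp1:1 pp2:2 pp3:1
Op 3: write(P0, v1, 122). refcount(pp3)=1 -> write in place. 4 ppages; refcounts: pp0:2 pp1:1 pp2:2 pp3:1
Op 4: write(P0, v1, 106). refcount(pp3)=1 -> write in place. 4 ppages; refcounts: pp0:2 pp1:1 pp2:2 pp3:1
Op 5: write(P1, v2, 146). refcount(pp2)=2>1 -> COPY to pp4. 5 ppages; refcounts: pp0:2 pp1:1 pp2:1 pp3:1 pp4:1
Op 6: write(P1, v2, 186). refcount(pp4)=1 -> write in place. 5 ppages; refcounts: pp0:2 pp1:1 pp2:1 pp3:1 pp4:1
Op 7: read(P1, v2) -> 186. No state change.
Op 8: read(P1, v0) -> 10. No state change.
Op 9: fork(P1) -> P2. 5 ppages; refcounts: pp0:3 pp1:2 pp2:1 pp3:1 pp4:2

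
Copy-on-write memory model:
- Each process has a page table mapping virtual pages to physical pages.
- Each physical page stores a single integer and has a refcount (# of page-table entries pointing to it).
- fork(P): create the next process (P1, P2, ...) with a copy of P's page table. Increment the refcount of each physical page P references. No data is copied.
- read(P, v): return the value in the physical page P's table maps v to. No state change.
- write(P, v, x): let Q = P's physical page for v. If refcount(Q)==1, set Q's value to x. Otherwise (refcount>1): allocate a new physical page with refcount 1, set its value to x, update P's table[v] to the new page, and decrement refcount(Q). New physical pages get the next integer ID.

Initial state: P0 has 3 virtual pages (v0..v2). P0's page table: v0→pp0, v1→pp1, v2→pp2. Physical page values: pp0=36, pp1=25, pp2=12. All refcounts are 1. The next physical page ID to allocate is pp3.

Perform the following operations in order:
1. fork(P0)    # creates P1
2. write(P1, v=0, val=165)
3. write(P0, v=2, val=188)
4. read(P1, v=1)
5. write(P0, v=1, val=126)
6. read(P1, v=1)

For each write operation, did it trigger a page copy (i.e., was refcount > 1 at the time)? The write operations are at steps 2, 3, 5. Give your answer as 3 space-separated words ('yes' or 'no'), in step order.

Op 1: fork(P0) -> P1. 3 ppages; refcounts: pp0:2 pp1:2 pp2:2
Op 2: write(P1, v0, 165). refcount(pp0)=2>1 -> COPY to pp3. 4 ppages; refcounts: pp0:1 pp1:2 pp2:2 pp3:1
Op 3: write(P0, v2, 188). refcount(pp2)=2>1 -> COPY to pp4. 5 ppages; refcounts: pp0:1 pp1:2 pp2:1 pp3:1 pp4:1
Op 4: read(P1, v1) -> 25. No state change.
Op 5: write(P0, v1, 126). refcount(pp1)=2>1 -> COPY to pp5. 6 ppages; refcounts: pp0:1 pp1:1 pp2:1 pp3:1 pp4:1 pp5:1
Op 6: read(P1, v1) -> 25. No state change.

yes yes yes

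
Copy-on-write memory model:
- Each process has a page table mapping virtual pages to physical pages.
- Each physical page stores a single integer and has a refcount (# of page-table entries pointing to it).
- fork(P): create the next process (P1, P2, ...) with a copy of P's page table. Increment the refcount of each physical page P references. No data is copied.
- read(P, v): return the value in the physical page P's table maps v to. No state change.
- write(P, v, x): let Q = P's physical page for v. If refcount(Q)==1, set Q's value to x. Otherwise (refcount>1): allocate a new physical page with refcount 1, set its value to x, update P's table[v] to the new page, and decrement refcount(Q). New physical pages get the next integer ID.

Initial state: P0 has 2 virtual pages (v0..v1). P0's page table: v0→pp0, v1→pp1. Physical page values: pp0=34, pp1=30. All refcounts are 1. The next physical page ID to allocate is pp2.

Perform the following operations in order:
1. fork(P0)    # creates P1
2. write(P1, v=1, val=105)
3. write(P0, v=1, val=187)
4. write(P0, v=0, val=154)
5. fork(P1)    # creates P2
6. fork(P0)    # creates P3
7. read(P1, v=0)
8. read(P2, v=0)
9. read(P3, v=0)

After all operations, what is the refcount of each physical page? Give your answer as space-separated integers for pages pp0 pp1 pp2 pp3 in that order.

Op 1: fork(P0) -> P1. 2 ppages; refcounts: pp0:2 pp1:2
Op 2: write(P1, v1, 105). refcount(pp1)=2>1 -> COPY to pp2. 3 ppages; refcounts: pp0:2 pp1:1 pp2:1
Op 3: write(P0, v1, 187). refcount(pp1)=1 -> write in place. 3 ppages; refcounts: pp0:2 pp1:1 pp2:1
Op 4: write(P0, v0, 154). refcount(pp0)=2>1 -> COPY to pp3. 4 ppages; refcounts: pp0:1 pp1:1 pp2:1 pp3:1
Op 5: fork(P1) -> P2. 4 ppages; refcounts: pp0:2 pp1:1 pp2:2 pp3:1
Op 6: fork(P0) -> P3. 4 ppages; refcounts: pp0:2 pp1:2 pp2:2 pp3:2
Op 7: read(P1, v0) -> 34. No state change.
Op 8: read(P2, v0) -> 34. No state change.
Op 9: read(P3, v0) -> 154. No state change.

Answer: 2 2 2 2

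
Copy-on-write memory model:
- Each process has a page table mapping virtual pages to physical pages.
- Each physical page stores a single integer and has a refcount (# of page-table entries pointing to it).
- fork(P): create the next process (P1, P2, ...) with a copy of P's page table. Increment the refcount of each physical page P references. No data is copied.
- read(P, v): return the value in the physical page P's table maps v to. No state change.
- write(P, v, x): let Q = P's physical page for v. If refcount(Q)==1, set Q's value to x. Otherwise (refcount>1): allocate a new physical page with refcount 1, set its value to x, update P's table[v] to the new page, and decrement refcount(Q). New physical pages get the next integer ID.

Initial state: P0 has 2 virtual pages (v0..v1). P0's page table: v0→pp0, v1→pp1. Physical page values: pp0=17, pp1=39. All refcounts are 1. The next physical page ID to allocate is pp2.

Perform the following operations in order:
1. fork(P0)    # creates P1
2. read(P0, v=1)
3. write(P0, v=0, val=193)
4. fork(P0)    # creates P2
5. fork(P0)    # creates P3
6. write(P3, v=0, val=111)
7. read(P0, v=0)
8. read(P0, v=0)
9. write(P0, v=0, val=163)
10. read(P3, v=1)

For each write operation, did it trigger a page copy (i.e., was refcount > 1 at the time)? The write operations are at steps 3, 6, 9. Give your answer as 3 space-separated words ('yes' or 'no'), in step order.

Op 1: fork(P0) -> P1. 2 ppages; refcounts: pp0:2 pp1:2
Op 2: read(P0, v1) -> 39. No state change.
Op 3: write(P0, v0, 193). refcount(pp0)=2>1 -> COPY to pp2. 3 ppages; refcounts: pp0:1 pp1:2 pp2:1
Op 4: fork(P0) -> P2. 3 ppages; refcounts: pp0:1 pp1:3 pp2:2
Op 5: fork(P0) -> P3. 3 ppages; refcounts: pp0:1 pp1:4 pp2:3
Op 6: write(P3, v0, 111). refcount(pp2)=3>1 -> COPY to pp3. 4 ppages; refcounts: pp0:1 pp1:4 pp2:2 pp3:1
Op 7: read(P0, v0) -> 193. No state change.
Op 8: read(P0, v0) -> 193. No state change.
Op 9: write(P0, v0, 163). refcount(pp2)=2>1 -> COPY to pp4. 5 ppages; refcounts: pp0:1 pp1:4 pp2:1 pp3:1 pp4:1
Op 10: read(P3, v1) -> 39. No state change.

yes yes yes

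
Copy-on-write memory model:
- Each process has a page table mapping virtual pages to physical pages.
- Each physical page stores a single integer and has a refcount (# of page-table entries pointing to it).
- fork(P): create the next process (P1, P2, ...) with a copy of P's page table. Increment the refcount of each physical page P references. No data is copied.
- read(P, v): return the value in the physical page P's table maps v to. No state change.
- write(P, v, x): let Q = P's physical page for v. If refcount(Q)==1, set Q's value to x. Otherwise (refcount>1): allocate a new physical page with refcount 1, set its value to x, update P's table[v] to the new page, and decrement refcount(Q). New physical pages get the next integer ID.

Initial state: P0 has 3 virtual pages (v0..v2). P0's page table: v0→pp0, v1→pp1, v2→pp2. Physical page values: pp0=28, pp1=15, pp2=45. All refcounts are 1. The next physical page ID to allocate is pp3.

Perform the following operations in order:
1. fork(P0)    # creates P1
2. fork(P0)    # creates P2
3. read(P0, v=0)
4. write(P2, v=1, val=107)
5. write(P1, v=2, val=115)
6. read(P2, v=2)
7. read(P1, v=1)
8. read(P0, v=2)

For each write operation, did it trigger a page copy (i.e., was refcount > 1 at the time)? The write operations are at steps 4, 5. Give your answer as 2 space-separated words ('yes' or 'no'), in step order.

Op 1: fork(P0) -> P1. 3 ppages; refcounts: pp0:2 pp1:2 pp2:2
Op 2: fork(P0) -> P2. 3 ppages; refcounts: pp0:3 pp1:3 pp2:3
Op 3: read(P0, v0) -> 28. No state change.
Op 4: write(P2, v1, 107). refcount(pp1)=3>1 -> COPY to pp3. 4 ppages; refcounts: pp0:3 pp1:2 pp2:3 pp3:1
Op 5: write(P1, v2, 115). refcount(pp2)=3>1 -> COPY to pp4. 5 ppages; refcounts: pp0:3 pp1:2 pp2:2 pp3:1 pp4:1
Op 6: read(P2, v2) -> 45. No state change.
Op 7: read(P1, v1) -> 15. No state change.
Op 8: read(P0, v2) -> 45. No state change.

yes yes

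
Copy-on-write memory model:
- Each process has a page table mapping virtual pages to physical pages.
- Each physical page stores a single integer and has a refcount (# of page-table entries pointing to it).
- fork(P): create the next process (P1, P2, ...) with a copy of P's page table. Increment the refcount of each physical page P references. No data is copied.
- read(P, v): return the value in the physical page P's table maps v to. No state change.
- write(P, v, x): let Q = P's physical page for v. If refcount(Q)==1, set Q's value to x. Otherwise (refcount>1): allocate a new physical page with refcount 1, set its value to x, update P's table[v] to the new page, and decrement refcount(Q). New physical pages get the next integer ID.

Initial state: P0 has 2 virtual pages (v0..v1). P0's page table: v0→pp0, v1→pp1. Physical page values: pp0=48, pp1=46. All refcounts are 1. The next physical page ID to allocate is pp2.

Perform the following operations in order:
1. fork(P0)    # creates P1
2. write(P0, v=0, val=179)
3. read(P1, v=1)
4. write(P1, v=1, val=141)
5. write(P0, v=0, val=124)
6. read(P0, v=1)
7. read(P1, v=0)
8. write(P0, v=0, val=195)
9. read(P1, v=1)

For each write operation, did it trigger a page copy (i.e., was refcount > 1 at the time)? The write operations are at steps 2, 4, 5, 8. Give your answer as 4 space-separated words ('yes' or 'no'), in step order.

Op 1: fork(P0) -> P1. 2 ppages; refcounts: pp0:2 pp1:2
Op 2: write(P0, v0, 179). refcount(pp0)=2>1 -> COPY to pp2. 3 ppages; refcounts: pp0:1 pp1:2 pp2:1
Op 3: read(P1, v1) -> 46. No state change.
Op 4: write(P1, v1, 141). refcount(pp1)=2>1 -> COPY to pp3. 4 ppages; refcounts: pp0:1 pp1:1 pp2:1 pp3:1
Op 5: write(P0, v0, 124). refcount(pp2)=1 -> write in place. 4 ppages; refcounts: pp0:1 pp1:1 pp2:1 pp3:1
Op 6: read(P0, v1) -> 46. No state change.
Op 7: read(P1, v0) -> 48. No state change.
Op 8: write(P0, v0, 195). refcount(pp2)=1 -> write in place. 4 ppages; refcounts: pp0:1 pp1:1 pp2:1 pp3:1
Op 9: read(P1, v1) -> 141. No state change.

yes yes no no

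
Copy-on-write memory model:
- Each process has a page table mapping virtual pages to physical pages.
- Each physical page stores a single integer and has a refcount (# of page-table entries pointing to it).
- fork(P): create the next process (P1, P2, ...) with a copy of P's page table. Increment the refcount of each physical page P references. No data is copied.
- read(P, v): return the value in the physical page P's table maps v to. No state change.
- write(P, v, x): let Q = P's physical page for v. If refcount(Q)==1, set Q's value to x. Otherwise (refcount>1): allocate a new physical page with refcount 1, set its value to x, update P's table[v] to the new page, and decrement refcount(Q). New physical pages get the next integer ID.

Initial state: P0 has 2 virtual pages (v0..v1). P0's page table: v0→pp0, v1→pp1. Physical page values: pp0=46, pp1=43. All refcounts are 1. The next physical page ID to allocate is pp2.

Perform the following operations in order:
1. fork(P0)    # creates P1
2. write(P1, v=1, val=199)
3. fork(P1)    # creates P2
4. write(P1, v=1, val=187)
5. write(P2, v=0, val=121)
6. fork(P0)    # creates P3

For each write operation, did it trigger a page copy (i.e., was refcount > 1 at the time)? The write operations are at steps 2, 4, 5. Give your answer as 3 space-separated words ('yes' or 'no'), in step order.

Op 1: fork(P0) -> P1. 2 ppages; refcounts: pp0:2 pp1:2
Op 2: write(P1, v1, 199). refcount(pp1)=2>1 -> COPY to pp2. 3 ppages; refcounts: pp0:2 pp1:1 pp2:1
Op 3: fork(P1) -> P2. 3 ppages; refcounts: pp0:3 pp1:1 pp2:2
Op 4: write(P1, v1, 187). refcount(pp2)=2>1 -> COPY to pp3. 4 ppages; refcounts: pp0:3 pp1:1 pp2:1 pp3:1
Op 5: write(P2, v0, 121). refcount(pp0)=3>1 -> COPY to pp4. 5 ppages; refcounts: pp0:2 pp1:1 pp2:1 pp3:1 pp4:1
Op 6: fork(P0) -> P3. 5 ppages; refcounts: pp0:3 pp1:2 pp2:1 pp3:1 pp4:1

yes yes yes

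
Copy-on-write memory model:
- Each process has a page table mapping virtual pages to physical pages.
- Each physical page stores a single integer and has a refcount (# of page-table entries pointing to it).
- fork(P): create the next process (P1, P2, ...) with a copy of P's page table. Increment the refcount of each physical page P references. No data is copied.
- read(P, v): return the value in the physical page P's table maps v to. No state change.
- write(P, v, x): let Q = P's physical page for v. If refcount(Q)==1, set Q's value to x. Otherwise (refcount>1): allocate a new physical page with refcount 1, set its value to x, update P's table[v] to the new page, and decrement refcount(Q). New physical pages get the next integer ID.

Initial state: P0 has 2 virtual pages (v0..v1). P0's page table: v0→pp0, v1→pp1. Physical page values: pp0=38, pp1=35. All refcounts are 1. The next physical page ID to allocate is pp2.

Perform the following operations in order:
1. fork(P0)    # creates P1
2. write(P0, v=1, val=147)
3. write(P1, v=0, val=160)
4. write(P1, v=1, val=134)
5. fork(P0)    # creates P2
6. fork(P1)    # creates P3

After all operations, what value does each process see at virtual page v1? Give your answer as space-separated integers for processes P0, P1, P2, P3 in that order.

Op 1: fork(P0) -> P1. 2 ppages; refcounts: pp0:2 pp1:2
Op 2: write(P0, v1, 147). refcount(pp1)=2>1 -> COPY to pp2. 3 ppages; refcounts: pp0:2 pp1:1 pp2:1
Op 3: write(P1, v0, 160). refcount(pp0)=2>1 -> COPY to pp3. 4 ppages; refcounts: pp0:1 pp1:1 pp2:1 pp3:1
Op 4: write(P1, v1, 134). refcount(pp1)=1 -> write in place. 4 ppages; refcounts: pp0:1 pp1:1 pp2:1 pp3:1
Op 5: fork(P0) -> P2. 4 ppages; refcounts: pp0:2 pp1:1 pp2:2 pp3:1
Op 6: fork(P1) -> P3. 4 ppages; refcounts: pp0:2 pp1:2 pp2:2 pp3:2
P0: v1 -> pp2 = 147
P1: v1 -> pp1 = 134
P2: v1 -> pp2 = 147
P3: v1 -> pp1 = 134

Answer: 147 134 147 134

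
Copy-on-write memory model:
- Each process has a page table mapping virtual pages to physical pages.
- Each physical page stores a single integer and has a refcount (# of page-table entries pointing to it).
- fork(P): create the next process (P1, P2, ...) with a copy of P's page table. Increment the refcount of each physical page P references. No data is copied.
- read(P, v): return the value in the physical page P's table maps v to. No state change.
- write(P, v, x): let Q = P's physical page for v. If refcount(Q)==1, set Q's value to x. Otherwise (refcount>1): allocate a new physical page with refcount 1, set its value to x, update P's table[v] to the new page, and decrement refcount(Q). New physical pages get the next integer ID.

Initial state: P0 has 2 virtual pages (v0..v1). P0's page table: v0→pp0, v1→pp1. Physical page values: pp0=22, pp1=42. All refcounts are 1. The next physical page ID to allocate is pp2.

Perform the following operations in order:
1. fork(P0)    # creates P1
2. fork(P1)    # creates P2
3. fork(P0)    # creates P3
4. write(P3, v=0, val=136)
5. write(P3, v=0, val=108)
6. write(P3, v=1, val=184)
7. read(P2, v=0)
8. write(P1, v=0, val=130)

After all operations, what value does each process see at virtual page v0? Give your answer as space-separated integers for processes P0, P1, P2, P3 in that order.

Op 1: fork(P0) -> P1. 2 ppages; refcounts: pp0:2 pp1:2
Op 2: fork(P1) -> P2. 2 ppages; refcounts: pp0:3 pp1:3
Op 3: fork(P0) -> P3. 2 ppages; refcounts: pp0:4 pp1:4
Op 4: write(P3, v0, 136). refcount(pp0)=4>1 -> COPY to pp2. 3 ppages; refcounts: pp0:3 pp1:4 pp2:1
Op 5: write(P3, v0, 108). refcount(pp2)=1 -> write in place. 3 ppages; refcounts: pp0:3 pp1:4 pp2:1
Op 6: write(P3, v1, 184). refcount(pp1)=4>1 -> COPY to pp3. 4 ppages; refcounts: pp0:3 pp1:3 pp2:1 pp3:1
Op 7: read(P2, v0) -> 22. No state change.
Op 8: write(P1, v0, 130). refcount(pp0)=3>1 -> COPY to pp4. 5 ppages; refcounts: pp0:2 pp1:3 pp2:1 pp3:1 pp4:1
P0: v0 -> pp0 = 22
P1: v0 -> pp4 = 130
P2: v0 -> pp0 = 22
P3: v0 -> pp2 = 108

Answer: 22 130 22 108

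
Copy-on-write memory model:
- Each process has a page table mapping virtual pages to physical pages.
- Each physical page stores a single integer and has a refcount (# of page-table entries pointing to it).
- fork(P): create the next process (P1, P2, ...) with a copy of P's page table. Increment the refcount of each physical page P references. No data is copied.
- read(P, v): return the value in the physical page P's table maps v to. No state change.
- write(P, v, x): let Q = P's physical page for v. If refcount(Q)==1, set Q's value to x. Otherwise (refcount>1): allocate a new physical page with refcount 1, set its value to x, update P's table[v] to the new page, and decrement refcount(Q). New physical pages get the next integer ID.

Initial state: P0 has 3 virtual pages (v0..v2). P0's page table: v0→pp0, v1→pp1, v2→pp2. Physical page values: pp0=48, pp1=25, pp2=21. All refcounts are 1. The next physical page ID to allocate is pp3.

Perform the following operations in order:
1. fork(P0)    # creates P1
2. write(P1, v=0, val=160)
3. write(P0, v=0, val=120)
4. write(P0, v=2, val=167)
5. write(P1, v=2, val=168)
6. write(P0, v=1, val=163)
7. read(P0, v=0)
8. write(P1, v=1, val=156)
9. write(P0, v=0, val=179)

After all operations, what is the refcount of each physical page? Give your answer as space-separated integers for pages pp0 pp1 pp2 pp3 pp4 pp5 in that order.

Answer: 1 1 1 1 1 1

Derivation:
Op 1: fork(P0) -> P1. 3 ppages; refcounts: pp0:2 pp1:2 pp2:2
Op 2: write(P1, v0, 160). refcount(pp0)=2>1 -> COPY to pp3. 4 ppages; refcounts: pp0:1 pp1:2 pp2:2 pp3:1
Op 3: write(P0, v0, 120). refcount(pp0)=1 -> write in place. 4 ppages; refcounts: pp0:1 pp1:2 pp2:2 pp3:1
Op 4: write(P0, v2, 167). refcount(pp2)=2>1 -> COPY to pp4. 5 ppages; refcounts: pp0:1 pp1:2 pp2:1 pp3:1 pp4:1
Op 5: write(P1, v2, 168). refcount(pp2)=1 -> write in place. 5 ppages; refcounts: pp0:1 pp1:2 pp2:1 pp3:1 pp4:1
Op 6: write(P0, v1, 163). refcount(pp1)=2>1 -> COPY to pp5. 6 ppages; refcounts: pp0:1 pp1:1 pp2:1 pp3:1 pp4:1 pp5:1
Op 7: read(P0, v0) -> 120. No state change.
Op 8: write(P1, v1, 156). refcount(pp1)=1 -> write in place. 6 ppages; refcounts: pp0:1 pp1:1 pp2:1 pp3:1 pp4:1 pp5:1
Op 9: write(P0, v0, 179). refcount(pp0)=1 -> write in place. 6 ppages; refcounts: pp0:1 pp1:1 pp2:1 pp3:1 pp4:1 pp5:1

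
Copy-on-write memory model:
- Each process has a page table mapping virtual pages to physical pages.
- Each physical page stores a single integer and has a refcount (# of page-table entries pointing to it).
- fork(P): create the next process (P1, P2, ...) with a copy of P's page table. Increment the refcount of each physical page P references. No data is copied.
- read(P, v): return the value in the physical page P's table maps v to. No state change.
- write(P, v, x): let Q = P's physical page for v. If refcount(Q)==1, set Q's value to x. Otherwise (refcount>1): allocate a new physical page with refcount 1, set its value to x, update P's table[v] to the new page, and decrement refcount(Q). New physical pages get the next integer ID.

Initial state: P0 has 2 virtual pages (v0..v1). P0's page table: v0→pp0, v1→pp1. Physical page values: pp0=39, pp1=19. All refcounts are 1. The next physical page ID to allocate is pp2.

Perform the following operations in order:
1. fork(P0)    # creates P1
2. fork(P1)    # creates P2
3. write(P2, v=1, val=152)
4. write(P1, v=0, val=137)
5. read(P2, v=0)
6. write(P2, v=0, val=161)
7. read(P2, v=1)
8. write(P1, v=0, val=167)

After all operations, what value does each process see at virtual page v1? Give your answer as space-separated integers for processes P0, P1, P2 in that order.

Op 1: fork(P0) -> P1. 2 ppages; refcounts: pp0:2 pp1:2
Op 2: fork(P1) -> P2. 2 ppages; refcounts: pp0:3 pp1:3
Op 3: write(P2, v1, 152). refcount(pp1)=3>1 -> COPY to pp2. 3 ppages; refcounts: pp0:3 pp1:2 pp2:1
Op 4: write(P1, v0, 137). refcount(pp0)=3>1 -> COPY to pp3. 4 ppages; refcounts: pp0:2 pp1:2 pp2:1 pp3:1
Op 5: read(P2, v0) -> 39. No state change.
Op 6: write(P2, v0, 161). refcount(pp0)=2>1 -> COPY to pp4. 5 ppages; refcounts: pp0:1 pp1:2 pp2:1 pp3:1 pp4:1
Op 7: read(P2, v1) -> 152. No state change.
Op 8: write(P1, v0, 167). refcount(pp3)=1 -> write in place. 5 ppages; refcounts: pp0:1 pp1:2 pp2:1 pp3:1 pp4:1
P0: v1 -> pp1 = 19
P1: v1 -> pp1 = 19
P2: v1 -> pp2 = 152

Answer: 19 19 152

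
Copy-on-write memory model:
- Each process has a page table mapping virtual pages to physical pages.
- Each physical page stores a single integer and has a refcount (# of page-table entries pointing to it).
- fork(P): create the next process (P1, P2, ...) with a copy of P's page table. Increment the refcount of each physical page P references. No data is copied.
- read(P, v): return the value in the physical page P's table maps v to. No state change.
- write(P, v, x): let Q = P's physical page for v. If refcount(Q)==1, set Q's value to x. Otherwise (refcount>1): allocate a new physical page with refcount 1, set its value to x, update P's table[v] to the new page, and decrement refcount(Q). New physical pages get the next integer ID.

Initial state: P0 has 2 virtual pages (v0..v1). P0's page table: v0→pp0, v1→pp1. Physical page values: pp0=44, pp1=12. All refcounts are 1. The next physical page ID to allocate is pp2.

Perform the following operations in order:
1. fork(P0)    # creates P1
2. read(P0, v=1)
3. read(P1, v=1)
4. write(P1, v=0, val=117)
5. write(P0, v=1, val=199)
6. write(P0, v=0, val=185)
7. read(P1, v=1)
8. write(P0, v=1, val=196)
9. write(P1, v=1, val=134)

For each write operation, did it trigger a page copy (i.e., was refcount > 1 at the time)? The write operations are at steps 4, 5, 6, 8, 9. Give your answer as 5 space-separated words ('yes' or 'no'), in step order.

Op 1: fork(P0) -> P1. 2 ppages; refcounts: pp0:2 pp1:2
Op 2: read(P0, v1) -> 12. No state change.
Op 3: read(P1, v1) -> 12. No state change.
Op 4: write(P1, v0, 117). refcount(pp0)=2>1 -> COPY to pp2. 3 ppages; refcounts: pp0:1 pp1:2 pp2:1
Op 5: write(P0, v1, 199). refcount(pp1)=2>1 -> COPY to pp3. 4 ppages; refcounts: pp0:1 pp1:1 pp2:1 pp3:1
Op 6: write(P0, v0, 185). refcount(pp0)=1 -> write in place. 4 ppages; refcounts: pp0:1 pp1:1 pp2:1 pp3:1
Op 7: read(P1, v1) -> 12. No state change.
Op 8: write(P0, v1, 196). refcount(pp3)=1 -> write in place. 4 ppages; refcounts: pp0:1 pp1:1 pp2:1 pp3:1
Op 9: write(P1, v1, 134). refcount(pp1)=1 -> write in place. 4 ppages; refcounts: pp0:1 pp1:1 pp2:1 pp3:1

yes yes no no no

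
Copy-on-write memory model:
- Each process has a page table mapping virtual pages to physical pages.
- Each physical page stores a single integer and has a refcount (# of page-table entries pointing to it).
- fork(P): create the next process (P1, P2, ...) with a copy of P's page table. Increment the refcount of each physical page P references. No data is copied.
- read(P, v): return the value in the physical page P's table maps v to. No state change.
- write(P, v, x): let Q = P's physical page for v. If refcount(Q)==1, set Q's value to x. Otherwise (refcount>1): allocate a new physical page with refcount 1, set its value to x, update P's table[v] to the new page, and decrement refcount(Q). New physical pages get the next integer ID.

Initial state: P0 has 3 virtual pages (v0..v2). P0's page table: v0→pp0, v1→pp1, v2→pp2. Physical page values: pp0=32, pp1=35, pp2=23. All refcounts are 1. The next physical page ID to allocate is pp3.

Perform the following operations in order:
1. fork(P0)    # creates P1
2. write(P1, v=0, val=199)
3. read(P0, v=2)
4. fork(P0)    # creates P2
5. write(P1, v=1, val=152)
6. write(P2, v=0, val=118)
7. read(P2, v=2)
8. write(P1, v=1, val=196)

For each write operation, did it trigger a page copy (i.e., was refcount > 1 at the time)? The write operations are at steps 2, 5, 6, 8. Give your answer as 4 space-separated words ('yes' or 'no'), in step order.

Op 1: fork(P0) -> P1. 3 ppages; refcounts: pp0:2 pp1:2 pp2:2
Op 2: write(P1, v0, 199). refcount(pp0)=2>1 -> COPY to pp3. 4 ppages; refcounts: pp0:1 pp1:2 pp2:2 pp3:1
Op 3: read(P0, v2) -> 23. No state change.
Op 4: fork(P0) -> P2. 4 ppages; refcounts: pp0:2 pp1:3 pp2:3 pp3:1
Op 5: write(P1, v1, 152). refcount(pp1)=3>1 -> COPY to pp4. 5 ppages; refcounts: pp0:2 pp1:2 pp2:3 pp3:1 pp4:1
Op 6: write(P2, v0, 118). refcount(pp0)=2>1 -> COPY to pp5. 6 ppages; refcounts: pp0:1 pp1:2 pp2:3 pp3:1 pp4:1 pp5:1
Op 7: read(P2, v2) -> 23. No state change.
Op 8: write(P1, v1, 196). refcount(pp4)=1 -> write in place. 6 ppages; refcounts: pp0:1 pp1:2 pp2:3 pp3:1 pp4:1 pp5:1

yes yes yes no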